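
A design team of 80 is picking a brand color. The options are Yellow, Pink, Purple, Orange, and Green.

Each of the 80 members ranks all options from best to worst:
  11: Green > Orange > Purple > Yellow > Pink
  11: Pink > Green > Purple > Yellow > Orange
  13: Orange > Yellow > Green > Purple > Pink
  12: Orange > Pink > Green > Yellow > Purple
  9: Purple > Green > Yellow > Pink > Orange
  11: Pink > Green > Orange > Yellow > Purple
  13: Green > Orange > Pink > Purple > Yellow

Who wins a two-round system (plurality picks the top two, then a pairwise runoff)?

Round 1 first-place votes: Yellow 0, Pink 22, Purple 9, Orange 25, Green 24. Orange and Green advance.
Runoff: Orange is ranked above Green on 25 ballots, Green above Orange on 55.

Green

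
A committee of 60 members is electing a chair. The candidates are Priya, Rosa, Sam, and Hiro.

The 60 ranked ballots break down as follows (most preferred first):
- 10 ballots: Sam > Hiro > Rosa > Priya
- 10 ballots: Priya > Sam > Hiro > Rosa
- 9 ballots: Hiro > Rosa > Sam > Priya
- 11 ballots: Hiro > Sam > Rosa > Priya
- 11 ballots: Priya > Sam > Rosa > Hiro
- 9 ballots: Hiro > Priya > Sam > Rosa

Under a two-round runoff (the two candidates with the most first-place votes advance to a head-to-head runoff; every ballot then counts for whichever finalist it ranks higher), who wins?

Round 1 first-place votes: Priya 21, Rosa 0, Sam 10, Hiro 29. Hiro and Priya advance.
Runoff: Hiro is ranked above Priya on 39 ballots, Priya above Hiro on 21.

Hiro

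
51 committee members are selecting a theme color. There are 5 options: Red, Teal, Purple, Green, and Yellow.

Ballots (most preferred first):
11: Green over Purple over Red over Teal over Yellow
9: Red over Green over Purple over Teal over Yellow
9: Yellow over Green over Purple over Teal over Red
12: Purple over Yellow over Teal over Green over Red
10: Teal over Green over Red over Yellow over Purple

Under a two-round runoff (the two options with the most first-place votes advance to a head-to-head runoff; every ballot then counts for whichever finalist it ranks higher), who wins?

Round 1 first-place votes: Red 9, Teal 10, Purple 12, Green 11, Yellow 9. Purple and Green advance.
Runoff: Purple is ranked above Green on 12 ballots, Green above Purple on 39.

Green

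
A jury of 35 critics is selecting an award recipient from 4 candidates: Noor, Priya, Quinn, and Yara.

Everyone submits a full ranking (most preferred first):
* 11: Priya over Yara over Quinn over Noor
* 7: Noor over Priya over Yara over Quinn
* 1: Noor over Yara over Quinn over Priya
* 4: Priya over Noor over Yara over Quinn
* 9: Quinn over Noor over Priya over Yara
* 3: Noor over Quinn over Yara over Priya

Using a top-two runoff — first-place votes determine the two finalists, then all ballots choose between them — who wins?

Round 1 first-place votes: Noor 11, Priya 15, Quinn 9, Yara 0. Priya and Noor advance.
Runoff: Priya is ranked above Noor on 15 ballots, Noor above Priya on 20.

Noor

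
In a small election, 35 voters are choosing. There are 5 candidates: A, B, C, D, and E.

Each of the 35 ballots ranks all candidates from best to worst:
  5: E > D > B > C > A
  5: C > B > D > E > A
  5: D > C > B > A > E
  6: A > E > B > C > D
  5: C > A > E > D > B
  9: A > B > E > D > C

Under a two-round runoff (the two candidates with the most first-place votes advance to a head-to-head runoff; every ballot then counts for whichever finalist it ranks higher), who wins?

Round 1 first-place votes: A 15, B 0, C 10, D 5, E 5. A and C advance.
Runoff: A is ranked above C on 15 ballots, C above A on 20.

C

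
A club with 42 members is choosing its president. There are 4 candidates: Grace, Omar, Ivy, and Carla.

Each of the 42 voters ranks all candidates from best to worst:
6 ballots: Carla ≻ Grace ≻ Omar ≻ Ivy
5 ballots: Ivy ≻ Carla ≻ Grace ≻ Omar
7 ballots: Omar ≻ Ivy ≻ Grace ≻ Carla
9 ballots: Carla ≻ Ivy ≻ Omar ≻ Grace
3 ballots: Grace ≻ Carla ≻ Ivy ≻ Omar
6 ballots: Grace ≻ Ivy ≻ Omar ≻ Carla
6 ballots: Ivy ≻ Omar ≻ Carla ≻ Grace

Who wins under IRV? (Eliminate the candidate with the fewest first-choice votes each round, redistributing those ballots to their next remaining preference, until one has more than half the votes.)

Round 1: Grace 9, Omar 7, Ivy 11, Carla 15. Omar eliminated.
Round 2: Grace 9, Ivy 18, Carla 15. Grace eliminated.
Round 3: Ivy 24, Carla 18. Ivy has a majority (≥22).

Ivy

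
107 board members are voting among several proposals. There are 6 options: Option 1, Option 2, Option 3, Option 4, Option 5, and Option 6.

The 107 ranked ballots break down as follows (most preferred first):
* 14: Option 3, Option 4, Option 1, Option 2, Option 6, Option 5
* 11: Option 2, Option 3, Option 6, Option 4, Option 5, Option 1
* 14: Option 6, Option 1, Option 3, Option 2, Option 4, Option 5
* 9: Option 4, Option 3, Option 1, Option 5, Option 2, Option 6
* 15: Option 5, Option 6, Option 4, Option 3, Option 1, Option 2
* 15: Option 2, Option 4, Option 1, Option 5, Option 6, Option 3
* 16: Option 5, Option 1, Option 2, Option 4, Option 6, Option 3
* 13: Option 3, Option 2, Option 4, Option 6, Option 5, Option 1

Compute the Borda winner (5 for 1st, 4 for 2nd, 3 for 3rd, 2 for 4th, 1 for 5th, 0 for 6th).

Option 1: 14×3 + 11×0 + 14×4 + 9×3 + 15×1 + 15×3 + 16×4 + 13×0 = 249
Option 2: 14×2 + 11×5 + 14×2 + 9×1 + 15×0 + 15×5 + 16×3 + 13×4 = 295
Option 3: 14×5 + 11×4 + 14×3 + 9×4 + 15×2 + 15×0 + 16×0 + 13×5 = 287
Option 4: 14×4 + 11×2 + 14×1 + 9×5 + 15×3 + 15×4 + 16×2 + 13×3 = 313
Option 5: 14×0 + 11×1 + 14×0 + 9×2 + 15×5 + 15×2 + 16×5 + 13×1 = 227
Option 6: 14×1 + 11×3 + 14×5 + 9×0 + 15×4 + 15×1 + 16×1 + 13×2 = 234

Option 4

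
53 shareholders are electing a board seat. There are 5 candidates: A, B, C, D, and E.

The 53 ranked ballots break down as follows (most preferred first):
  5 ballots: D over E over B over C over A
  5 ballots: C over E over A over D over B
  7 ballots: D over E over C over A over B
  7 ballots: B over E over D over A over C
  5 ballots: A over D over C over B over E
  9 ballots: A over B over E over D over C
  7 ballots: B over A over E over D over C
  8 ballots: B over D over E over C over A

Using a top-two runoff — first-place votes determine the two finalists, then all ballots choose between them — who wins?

Round 1 first-place votes: A 14, B 22, C 5, D 12, E 0. B and A advance.
Runoff: B is ranked above A on 27 ballots, A above B on 26.

B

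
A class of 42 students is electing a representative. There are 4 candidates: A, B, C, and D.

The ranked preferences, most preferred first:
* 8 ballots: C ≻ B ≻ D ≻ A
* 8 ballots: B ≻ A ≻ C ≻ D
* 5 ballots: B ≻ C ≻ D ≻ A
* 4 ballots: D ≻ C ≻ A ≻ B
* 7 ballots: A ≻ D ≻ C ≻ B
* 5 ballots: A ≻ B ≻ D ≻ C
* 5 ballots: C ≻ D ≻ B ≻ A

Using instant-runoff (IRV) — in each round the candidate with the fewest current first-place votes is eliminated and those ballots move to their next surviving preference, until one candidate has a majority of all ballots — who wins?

C

Round 1: A 12, B 13, C 13, D 4. D eliminated.
Round 2: A 12, B 13, C 17. A eliminated.
Round 3: B 18, C 24. C has a majority (≥22).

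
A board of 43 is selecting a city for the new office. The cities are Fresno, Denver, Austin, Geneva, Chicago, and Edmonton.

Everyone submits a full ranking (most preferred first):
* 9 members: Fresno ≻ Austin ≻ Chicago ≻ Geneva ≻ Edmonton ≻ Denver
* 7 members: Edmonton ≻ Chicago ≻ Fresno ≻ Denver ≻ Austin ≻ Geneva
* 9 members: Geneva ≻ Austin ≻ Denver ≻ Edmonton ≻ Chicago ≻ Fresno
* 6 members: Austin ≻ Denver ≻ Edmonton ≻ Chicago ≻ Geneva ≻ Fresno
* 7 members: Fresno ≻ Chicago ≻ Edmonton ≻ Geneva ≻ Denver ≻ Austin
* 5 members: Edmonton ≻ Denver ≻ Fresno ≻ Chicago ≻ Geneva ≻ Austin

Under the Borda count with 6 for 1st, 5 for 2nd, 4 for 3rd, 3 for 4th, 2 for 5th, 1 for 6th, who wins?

Edmonton

Fresno: 9×6 + 7×4 + 9×1 + 6×1 + 7×6 + 5×4 = 159
Denver: 9×1 + 7×3 + 9×4 + 6×5 + 7×2 + 5×5 = 135
Austin: 9×5 + 7×2 + 9×5 + 6×6 + 7×1 + 5×1 = 152
Geneva: 9×3 + 7×1 + 9×6 + 6×2 + 7×3 + 5×2 = 131
Chicago: 9×4 + 7×5 + 9×2 + 6×3 + 7×5 + 5×3 = 157
Edmonton: 9×2 + 7×6 + 9×3 + 6×4 + 7×4 + 5×6 = 169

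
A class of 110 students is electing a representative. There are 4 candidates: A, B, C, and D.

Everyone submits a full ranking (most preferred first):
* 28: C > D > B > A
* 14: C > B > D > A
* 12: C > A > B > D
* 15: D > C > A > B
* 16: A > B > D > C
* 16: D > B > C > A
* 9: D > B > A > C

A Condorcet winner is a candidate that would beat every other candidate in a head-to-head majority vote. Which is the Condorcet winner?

D vs A: 82–28
D vs B: 68–42
D vs C: 56–54
D beats every other candidate.

D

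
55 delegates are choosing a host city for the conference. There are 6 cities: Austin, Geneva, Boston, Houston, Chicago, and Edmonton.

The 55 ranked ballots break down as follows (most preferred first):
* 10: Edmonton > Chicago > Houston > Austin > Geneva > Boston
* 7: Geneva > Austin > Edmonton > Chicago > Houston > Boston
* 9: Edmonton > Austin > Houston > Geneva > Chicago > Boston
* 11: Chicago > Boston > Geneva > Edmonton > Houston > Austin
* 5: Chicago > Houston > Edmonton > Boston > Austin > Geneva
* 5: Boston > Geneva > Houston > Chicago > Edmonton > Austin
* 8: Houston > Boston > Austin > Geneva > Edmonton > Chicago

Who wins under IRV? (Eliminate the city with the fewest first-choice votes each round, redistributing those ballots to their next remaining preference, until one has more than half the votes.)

Geneva

Round 1: Austin 0, Geneva 7, Boston 5, Houston 8, Chicago 16, Edmonton 19. Austin eliminated.
Round 2: Geneva 7, Boston 5, Houston 8, Chicago 16, Edmonton 19. Boston eliminated.
Round 3: Geneva 12, Houston 8, Chicago 16, Edmonton 19. Houston eliminated.
Round 4: Geneva 20, Chicago 16, Edmonton 19. Chicago eliminated.
Round 5: Geneva 31, Edmonton 24. Geneva has a majority (≥28).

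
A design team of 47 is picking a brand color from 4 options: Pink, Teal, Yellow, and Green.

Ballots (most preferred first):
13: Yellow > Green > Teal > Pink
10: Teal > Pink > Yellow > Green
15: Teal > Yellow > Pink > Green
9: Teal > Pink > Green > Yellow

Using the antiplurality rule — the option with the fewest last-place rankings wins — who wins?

Last-place votes: Pink 13, Teal 0, Yellow 9, Green 25.

Teal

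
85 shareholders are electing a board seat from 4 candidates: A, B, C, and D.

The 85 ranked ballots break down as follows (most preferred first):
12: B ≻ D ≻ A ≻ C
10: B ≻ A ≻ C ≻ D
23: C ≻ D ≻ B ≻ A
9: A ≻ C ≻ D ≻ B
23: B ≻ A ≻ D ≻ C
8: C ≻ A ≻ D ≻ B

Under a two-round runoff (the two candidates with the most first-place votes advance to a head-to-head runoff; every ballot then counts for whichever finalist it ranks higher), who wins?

Round 1 first-place votes: A 9, B 45, C 31, D 0. B and C advance.
Runoff: B is ranked above C on 45 ballots, C above B on 40.

B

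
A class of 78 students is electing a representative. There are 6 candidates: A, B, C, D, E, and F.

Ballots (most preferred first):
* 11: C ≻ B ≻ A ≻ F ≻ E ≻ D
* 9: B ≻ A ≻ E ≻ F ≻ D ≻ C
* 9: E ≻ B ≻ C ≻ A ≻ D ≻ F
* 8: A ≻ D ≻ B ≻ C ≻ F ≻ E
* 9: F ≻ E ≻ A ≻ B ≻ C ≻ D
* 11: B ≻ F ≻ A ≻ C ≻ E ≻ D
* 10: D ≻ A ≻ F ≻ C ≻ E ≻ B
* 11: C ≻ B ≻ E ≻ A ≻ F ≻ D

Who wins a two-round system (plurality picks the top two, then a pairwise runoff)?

B

Round 1 first-place votes: A 8, B 20, C 22, D 10, E 9, F 9. C and B advance.
Runoff: C is ranked above B on 32 ballots, B above C on 46.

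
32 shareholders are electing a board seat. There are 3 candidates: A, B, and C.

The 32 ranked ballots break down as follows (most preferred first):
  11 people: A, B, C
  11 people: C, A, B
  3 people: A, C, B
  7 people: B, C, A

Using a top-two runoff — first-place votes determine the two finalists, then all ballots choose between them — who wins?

Round 1 first-place votes: A 14, B 7, C 11. A and C advance.
Runoff: A is ranked above C on 14 ballots, C above A on 18.

C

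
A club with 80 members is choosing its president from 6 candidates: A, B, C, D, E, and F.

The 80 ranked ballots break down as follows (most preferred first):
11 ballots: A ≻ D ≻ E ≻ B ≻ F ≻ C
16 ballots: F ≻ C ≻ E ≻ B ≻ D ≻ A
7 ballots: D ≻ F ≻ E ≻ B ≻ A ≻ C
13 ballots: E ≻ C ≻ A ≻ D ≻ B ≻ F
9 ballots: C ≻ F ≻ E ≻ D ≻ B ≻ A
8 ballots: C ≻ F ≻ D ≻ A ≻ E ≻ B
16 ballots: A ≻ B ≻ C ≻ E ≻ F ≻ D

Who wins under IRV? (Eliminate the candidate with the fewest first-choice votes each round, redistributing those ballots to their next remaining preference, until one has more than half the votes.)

C

Round 1: A 27, B 0, C 17, D 7, E 13, F 16. B eliminated.
Round 2: A 27, C 17, D 7, E 13, F 16. D eliminated.
Round 3: A 27, C 17, E 13, F 23. E eliminated.
Round 4: A 27, C 30, F 23. F eliminated.
Round 5: A 34, C 46. C has a majority (≥41).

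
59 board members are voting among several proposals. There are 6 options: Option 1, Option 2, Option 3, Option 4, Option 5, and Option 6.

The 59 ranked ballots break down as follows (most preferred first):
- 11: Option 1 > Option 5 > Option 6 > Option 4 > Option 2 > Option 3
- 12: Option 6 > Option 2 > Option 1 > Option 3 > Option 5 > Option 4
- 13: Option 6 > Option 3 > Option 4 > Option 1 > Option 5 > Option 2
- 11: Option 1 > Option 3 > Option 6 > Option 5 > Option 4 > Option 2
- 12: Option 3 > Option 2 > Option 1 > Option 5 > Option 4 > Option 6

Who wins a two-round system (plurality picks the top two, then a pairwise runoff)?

Round 1 first-place votes: Option 1 22, Option 2 0, Option 3 12, Option 4 0, Option 5 0, Option 6 25. Option 6 and Option 1 advance.
Runoff: Option 6 is ranked above Option 1 on 25 ballots, Option 1 above Option 6 on 34.

Option 1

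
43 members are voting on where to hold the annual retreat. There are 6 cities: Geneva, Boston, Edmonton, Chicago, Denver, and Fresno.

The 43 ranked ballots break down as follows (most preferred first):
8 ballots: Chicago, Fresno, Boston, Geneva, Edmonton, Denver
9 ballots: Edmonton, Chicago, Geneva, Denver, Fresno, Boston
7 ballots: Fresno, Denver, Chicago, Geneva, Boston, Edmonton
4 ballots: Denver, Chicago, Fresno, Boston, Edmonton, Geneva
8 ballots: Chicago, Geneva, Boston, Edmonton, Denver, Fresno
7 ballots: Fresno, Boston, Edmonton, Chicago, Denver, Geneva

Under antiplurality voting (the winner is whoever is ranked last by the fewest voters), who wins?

Chicago

Last-place votes: Geneva 11, Boston 9, Edmonton 7, Chicago 0, Denver 8, Fresno 8.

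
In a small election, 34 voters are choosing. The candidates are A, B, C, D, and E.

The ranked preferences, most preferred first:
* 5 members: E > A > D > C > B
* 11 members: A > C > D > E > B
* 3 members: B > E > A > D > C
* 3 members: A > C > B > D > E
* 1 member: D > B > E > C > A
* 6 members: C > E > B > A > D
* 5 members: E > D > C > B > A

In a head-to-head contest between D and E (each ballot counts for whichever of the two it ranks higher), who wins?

E

D is ranked above E on 15 ballots; E above D on 19.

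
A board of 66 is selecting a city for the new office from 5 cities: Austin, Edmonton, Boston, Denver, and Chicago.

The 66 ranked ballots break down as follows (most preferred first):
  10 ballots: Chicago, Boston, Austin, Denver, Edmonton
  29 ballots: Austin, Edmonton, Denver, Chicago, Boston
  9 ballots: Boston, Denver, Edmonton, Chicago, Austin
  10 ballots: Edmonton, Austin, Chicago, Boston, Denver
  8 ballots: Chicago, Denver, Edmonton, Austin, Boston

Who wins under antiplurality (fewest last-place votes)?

Last-place votes: Austin 9, Edmonton 10, Boston 37, Denver 10, Chicago 0.

Chicago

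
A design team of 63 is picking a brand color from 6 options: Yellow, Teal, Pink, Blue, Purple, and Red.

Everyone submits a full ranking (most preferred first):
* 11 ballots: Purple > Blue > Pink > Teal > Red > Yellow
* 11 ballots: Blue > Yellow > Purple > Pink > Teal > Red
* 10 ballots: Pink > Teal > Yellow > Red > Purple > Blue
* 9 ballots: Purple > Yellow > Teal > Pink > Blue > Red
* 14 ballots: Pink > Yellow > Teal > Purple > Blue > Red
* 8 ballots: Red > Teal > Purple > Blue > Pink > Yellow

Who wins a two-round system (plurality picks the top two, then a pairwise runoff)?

Round 1 first-place votes: Yellow 0, Teal 0, Pink 24, Blue 11, Purple 20, Red 8. Pink and Purple advance.
Runoff: Pink is ranked above Purple on 24 ballots, Purple above Pink on 39.

Purple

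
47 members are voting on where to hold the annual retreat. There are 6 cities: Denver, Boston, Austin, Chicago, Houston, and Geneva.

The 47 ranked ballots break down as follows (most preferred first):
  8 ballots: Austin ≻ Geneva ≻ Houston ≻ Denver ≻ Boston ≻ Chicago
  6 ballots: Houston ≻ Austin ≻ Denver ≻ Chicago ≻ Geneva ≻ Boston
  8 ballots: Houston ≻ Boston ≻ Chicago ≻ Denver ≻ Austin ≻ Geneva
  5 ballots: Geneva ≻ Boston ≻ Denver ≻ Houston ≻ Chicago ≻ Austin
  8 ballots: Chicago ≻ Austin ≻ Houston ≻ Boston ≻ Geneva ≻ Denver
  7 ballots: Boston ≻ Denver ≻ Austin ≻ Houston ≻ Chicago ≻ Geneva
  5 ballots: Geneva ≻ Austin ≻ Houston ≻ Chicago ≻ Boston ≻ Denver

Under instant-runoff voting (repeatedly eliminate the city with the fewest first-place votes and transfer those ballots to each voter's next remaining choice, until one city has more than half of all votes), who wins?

Austin

Round 1: Denver 0, Boston 7, Austin 8, Chicago 8, Houston 14, Geneva 10. Denver eliminated.
Round 2: Boston 7, Austin 8, Chicago 8, Houston 14, Geneva 10. Boston eliminated.
Round 3: Austin 15, Chicago 8, Houston 14, Geneva 10. Chicago eliminated.
Round 4: Austin 23, Houston 14, Geneva 10. Geneva eliminated.
Round 5: Austin 28, Houston 19. Austin has a majority (≥24).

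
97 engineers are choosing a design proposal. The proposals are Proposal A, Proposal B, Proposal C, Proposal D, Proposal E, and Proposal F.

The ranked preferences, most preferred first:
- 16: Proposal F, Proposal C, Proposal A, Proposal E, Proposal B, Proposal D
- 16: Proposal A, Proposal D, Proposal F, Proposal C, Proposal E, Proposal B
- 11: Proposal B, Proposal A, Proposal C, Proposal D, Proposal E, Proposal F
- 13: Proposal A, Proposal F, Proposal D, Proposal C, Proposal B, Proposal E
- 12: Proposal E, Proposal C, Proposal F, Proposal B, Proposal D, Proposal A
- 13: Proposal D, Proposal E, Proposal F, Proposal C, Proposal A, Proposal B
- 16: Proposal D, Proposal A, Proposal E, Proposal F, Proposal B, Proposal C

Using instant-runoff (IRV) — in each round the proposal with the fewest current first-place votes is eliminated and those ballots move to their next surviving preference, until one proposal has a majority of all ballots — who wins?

Proposal A

Round 1: Proposal A 29, Proposal B 11, Proposal C 0, Proposal D 29, Proposal E 12, Proposal F 16. Proposal C eliminated.
Round 2: Proposal A 29, Proposal B 11, Proposal D 29, Proposal E 12, Proposal F 16. Proposal B eliminated.
Round 3: Proposal A 40, Proposal D 29, Proposal E 12, Proposal F 16. Proposal E eliminated.
Round 4: Proposal A 40, Proposal D 29, Proposal F 28. Proposal F eliminated.
Round 5: Proposal A 56, Proposal D 41. Proposal A has a majority (≥49).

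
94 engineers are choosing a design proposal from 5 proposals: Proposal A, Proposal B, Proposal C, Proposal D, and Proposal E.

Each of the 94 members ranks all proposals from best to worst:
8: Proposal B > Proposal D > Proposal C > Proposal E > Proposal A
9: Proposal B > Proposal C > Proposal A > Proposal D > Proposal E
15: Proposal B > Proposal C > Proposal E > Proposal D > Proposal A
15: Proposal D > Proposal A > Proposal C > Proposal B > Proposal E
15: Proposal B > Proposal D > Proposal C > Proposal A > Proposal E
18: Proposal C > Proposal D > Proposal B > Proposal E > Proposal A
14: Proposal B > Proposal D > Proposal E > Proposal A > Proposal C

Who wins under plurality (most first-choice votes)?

First-place votes: Proposal A 0, Proposal B 61, Proposal C 18, Proposal D 15, Proposal E 0.

Proposal B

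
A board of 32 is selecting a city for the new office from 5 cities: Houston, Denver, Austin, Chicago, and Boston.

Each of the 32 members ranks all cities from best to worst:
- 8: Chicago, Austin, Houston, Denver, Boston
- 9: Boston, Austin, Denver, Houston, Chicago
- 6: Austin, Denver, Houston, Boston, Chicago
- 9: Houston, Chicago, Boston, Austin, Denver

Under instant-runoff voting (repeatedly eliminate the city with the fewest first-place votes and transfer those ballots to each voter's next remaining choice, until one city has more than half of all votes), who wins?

Houston

Round 1: Houston 9, Denver 0, Austin 6, Chicago 8, Boston 9. Denver eliminated.
Round 2: Houston 9, Austin 6, Chicago 8, Boston 9. Austin eliminated.
Round 3: Houston 15, Chicago 8, Boston 9. Chicago eliminated.
Round 4: Houston 23, Boston 9. Houston has a majority (≥17).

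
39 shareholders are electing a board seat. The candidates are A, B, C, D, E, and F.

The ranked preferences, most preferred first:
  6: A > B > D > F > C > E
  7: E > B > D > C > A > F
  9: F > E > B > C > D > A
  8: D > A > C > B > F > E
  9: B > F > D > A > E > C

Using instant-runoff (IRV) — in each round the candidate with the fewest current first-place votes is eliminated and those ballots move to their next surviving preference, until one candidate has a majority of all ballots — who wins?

Round 1: A 6, B 9, C 0, D 8, E 7, F 9. C eliminated.
Round 2: A 6, B 9, D 8, E 7, F 9. A eliminated.
Round 3: B 15, D 8, E 7, F 9. E eliminated.
Round 4: B 22, D 8, F 9. B has a majority (≥20).

B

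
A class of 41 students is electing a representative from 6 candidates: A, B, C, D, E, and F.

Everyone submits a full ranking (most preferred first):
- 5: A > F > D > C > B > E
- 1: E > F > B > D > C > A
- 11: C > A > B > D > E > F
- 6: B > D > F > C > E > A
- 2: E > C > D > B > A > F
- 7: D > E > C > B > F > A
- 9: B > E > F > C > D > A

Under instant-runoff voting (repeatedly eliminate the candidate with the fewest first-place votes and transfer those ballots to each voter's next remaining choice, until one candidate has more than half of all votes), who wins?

C

Round 1: A 5, B 15, C 11, D 7, E 3, F 0. F eliminated.
Round 2: A 5, B 15, C 11, D 7, E 3. E eliminated.
Round 3: A 5, B 16, C 13, D 7. A eliminated.
Round 4: B 16, C 13, D 12. D eliminated.
Round 5: B 16, C 25. C has a majority (≥21).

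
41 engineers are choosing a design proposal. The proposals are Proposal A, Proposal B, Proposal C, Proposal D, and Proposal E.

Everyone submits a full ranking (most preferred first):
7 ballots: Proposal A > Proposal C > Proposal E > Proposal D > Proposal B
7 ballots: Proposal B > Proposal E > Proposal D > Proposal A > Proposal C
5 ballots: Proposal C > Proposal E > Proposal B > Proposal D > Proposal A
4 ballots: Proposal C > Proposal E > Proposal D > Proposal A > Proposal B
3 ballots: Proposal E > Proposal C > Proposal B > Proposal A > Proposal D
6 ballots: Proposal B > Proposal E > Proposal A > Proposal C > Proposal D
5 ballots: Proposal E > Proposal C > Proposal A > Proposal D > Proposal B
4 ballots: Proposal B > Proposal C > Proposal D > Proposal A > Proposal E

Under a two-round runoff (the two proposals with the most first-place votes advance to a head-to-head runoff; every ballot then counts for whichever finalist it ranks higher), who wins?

Proposal C

Round 1 first-place votes: Proposal A 7, Proposal B 17, Proposal C 9, Proposal D 0, Proposal E 8. Proposal B and Proposal C advance.
Runoff: Proposal B is ranked above Proposal C on 17 ballots, Proposal C above Proposal B on 24.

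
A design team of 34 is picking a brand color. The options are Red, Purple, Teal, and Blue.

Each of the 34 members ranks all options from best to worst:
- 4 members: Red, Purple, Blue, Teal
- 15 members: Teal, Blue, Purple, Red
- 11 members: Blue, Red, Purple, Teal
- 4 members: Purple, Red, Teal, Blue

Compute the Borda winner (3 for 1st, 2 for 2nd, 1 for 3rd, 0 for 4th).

Blue

Red: 4×3 + 15×0 + 11×2 + 4×2 = 42
Purple: 4×2 + 15×1 + 11×1 + 4×3 = 46
Teal: 4×0 + 15×3 + 11×0 + 4×1 = 49
Blue: 4×1 + 15×2 + 11×3 + 4×0 = 67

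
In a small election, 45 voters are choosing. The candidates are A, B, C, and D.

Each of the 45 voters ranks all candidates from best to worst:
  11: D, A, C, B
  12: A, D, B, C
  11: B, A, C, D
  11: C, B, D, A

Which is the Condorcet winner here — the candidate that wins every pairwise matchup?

A

A vs B: 23–22
A vs C: 34–11
A vs D: 23–22
A beats every other candidate.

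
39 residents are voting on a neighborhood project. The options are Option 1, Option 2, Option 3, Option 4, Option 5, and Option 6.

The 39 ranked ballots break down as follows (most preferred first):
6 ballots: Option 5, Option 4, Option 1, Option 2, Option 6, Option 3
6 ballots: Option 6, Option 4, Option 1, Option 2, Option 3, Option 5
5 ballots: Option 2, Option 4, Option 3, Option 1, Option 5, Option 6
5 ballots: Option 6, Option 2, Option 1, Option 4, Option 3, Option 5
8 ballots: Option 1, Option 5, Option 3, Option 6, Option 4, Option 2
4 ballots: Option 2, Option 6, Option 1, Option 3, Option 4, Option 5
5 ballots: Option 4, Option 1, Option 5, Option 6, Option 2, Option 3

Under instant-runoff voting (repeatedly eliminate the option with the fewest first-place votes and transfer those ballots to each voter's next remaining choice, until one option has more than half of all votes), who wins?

Round 1: Option 1 8, Option 2 9, Option 3 0, Option 4 5, Option 5 6, Option 6 11. Option 3 eliminated.
Round 2: Option 1 8, Option 2 9, Option 4 5, Option 5 6, Option 6 11. Option 4 eliminated.
Round 3: Option 1 13, Option 2 9, Option 5 6, Option 6 11. Option 5 eliminated.
Round 4: Option 1 19, Option 2 9, Option 6 11. Option 2 eliminated.
Round 5: Option 1 24, Option 6 15. Option 1 has a majority (≥20).

Option 1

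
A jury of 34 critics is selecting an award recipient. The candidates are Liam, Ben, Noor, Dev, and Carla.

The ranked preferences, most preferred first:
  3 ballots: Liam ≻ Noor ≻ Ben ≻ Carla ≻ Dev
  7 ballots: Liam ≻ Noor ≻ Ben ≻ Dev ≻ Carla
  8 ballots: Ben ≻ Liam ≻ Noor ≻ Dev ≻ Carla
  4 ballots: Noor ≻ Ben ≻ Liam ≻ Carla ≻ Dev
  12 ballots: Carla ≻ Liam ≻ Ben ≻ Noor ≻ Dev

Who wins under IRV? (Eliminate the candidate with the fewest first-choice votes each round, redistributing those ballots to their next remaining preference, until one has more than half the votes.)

Ben

Round 1: Liam 10, Ben 8, Noor 4, Dev 0, Carla 12. Dev eliminated.
Round 2: Liam 10, Ben 8, Noor 4, Carla 12. Noor eliminated.
Round 3: Liam 10, Ben 12, Carla 12. Liam eliminated.
Round 4: Ben 22, Carla 12. Ben has a majority (≥18).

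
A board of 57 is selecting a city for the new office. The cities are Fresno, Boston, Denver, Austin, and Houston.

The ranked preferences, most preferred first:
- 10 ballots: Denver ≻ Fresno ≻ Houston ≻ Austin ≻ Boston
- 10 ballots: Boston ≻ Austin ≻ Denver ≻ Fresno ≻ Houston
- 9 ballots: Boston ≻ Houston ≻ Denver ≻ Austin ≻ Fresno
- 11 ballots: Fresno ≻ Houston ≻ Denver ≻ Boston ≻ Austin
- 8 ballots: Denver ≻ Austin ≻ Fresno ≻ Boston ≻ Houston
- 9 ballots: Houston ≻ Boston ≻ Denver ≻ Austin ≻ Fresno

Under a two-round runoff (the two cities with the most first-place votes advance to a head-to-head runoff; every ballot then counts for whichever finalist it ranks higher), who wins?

Denver

Round 1 first-place votes: Fresno 11, Boston 19, Denver 18, Austin 0, Houston 9. Boston and Denver advance.
Runoff: Boston is ranked above Denver on 28 ballots, Denver above Boston on 29.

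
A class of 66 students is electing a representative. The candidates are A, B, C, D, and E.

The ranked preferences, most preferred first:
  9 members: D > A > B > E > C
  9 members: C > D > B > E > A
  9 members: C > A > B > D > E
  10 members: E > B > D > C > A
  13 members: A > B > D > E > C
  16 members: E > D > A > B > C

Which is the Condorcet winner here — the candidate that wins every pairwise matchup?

D vs A: 44–22
D vs B: 34–32
D vs C: 48–18
D vs E: 40–26
D beats every other candidate.

D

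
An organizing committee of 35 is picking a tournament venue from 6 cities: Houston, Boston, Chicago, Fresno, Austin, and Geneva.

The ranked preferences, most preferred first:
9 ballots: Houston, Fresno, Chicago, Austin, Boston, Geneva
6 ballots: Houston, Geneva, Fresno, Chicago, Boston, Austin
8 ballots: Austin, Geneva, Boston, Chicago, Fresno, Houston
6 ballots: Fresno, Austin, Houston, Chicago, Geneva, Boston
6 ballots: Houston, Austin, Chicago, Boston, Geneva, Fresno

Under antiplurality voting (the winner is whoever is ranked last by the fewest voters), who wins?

Chicago

Last-place votes: Houston 8, Boston 6, Chicago 0, Fresno 6, Austin 6, Geneva 9.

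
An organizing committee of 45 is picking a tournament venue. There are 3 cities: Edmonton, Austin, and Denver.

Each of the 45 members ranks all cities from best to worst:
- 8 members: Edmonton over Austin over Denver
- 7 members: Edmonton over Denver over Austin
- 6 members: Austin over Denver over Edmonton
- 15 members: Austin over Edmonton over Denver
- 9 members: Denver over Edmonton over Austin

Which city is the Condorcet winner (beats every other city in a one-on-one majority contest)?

Edmonton

Edmonton vs Austin: 24–21
Edmonton vs Denver: 30–15
Edmonton beats every other city.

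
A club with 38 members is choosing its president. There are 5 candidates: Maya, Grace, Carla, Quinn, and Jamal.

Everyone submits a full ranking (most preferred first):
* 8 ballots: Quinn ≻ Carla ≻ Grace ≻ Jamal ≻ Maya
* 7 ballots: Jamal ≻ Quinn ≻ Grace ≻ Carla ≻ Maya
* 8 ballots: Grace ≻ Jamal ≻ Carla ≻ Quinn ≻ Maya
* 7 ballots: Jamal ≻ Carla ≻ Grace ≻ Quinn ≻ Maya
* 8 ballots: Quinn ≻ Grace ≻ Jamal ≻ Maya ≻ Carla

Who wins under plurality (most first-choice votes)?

First-place votes: Maya 0, Grace 8, Carla 0, Quinn 16, Jamal 14.

Quinn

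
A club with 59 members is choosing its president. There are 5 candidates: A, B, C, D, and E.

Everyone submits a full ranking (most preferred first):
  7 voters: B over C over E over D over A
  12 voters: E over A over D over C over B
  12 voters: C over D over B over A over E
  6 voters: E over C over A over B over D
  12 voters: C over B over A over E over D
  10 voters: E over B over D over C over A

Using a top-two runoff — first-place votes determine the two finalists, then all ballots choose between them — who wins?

Round 1 first-place votes: A 0, B 7, C 24, D 0, E 28. E and C advance.
Runoff: E is ranked above C on 28 ballots, C above E on 31.

C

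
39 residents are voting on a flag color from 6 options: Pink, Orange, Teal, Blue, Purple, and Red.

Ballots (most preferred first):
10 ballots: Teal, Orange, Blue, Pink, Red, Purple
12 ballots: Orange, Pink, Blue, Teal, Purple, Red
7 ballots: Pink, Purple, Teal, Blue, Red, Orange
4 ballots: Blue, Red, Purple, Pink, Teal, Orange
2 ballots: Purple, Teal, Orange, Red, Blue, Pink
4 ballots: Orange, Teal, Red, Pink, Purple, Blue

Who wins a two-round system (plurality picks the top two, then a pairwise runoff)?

Teal

Round 1 first-place votes: Pink 7, Orange 16, Teal 10, Blue 4, Purple 2, Red 0. Orange and Teal advance.
Runoff: Orange is ranked above Teal on 16 ballots, Teal above Orange on 23.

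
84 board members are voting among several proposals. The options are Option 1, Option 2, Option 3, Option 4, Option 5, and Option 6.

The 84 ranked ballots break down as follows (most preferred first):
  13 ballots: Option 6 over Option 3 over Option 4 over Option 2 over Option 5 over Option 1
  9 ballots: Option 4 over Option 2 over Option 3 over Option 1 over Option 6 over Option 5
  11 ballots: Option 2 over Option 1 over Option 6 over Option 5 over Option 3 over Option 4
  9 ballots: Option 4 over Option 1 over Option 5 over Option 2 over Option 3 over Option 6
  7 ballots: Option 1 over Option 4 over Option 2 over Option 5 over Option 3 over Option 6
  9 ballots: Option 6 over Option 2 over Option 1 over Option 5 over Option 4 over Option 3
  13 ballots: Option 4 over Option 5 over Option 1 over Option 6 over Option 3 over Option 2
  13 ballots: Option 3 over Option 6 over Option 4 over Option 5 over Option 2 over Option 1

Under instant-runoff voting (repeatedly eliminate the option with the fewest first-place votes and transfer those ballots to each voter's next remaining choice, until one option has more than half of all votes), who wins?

Round 1: Option 1 7, Option 2 11, Option 3 13, Option 4 31, Option 5 0, Option 6 22. Option 5 eliminated.
Round 2: Option 1 7, Option 2 11, Option 3 13, Option 4 31, Option 6 22. Option 1 eliminated.
Round 3: Option 2 11, Option 3 13, Option 4 38, Option 6 22. Option 2 eliminated.
Round 4: Option 3 13, Option 4 38, Option 6 33. Option 3 eliminated.
Round 5: Option 4 38, Option 6 46. Option 6 has a majority (≥43).

Option 6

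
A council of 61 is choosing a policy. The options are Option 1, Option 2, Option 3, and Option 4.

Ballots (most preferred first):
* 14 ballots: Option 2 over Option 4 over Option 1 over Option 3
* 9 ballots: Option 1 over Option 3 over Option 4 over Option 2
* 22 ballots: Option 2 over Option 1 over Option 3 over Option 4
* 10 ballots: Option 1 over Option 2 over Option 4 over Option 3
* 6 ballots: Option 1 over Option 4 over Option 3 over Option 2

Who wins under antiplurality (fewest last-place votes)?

Last-place votes: Option 1 0, Option 2 15, Option 3 24, Option 4 22.

Option 1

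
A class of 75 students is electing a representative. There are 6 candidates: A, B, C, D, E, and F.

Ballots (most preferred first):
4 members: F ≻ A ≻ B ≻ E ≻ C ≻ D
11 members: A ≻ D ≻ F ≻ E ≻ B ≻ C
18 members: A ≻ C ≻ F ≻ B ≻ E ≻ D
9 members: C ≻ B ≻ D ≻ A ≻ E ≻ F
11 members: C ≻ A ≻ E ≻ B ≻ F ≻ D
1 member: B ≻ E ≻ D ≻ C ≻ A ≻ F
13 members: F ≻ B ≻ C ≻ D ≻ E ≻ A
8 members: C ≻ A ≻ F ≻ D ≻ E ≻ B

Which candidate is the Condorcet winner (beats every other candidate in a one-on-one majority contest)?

C

C vs A: 42–33
C vs B: 46–29
C vs D: 63–12
C vs E: 59–16
C vs F: 47–28
C beats every other candidate.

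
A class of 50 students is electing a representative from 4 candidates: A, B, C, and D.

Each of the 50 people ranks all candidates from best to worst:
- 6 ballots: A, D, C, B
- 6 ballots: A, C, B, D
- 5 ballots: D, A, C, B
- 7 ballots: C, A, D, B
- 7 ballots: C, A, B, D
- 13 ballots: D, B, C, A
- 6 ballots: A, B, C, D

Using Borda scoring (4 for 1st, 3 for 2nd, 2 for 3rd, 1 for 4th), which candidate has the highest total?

A: 6×4 + 6×4 + 5×3 + 7×3 + 7×3 + 13×1 + 6×4 = 142
B: 6×1 + 6×2 + 5×1 + 7×1 + 7×2 + 13×3 + 6×3 = 101
C: 6×2 + 6×3 + 5×2 + 7×4 + 7×4 + 13×2 + 6×2 = 134
D: 6×3 + 6×1 + 5×4 + 7×2 + 7×1 + 13×4 + 6×1 = 123

A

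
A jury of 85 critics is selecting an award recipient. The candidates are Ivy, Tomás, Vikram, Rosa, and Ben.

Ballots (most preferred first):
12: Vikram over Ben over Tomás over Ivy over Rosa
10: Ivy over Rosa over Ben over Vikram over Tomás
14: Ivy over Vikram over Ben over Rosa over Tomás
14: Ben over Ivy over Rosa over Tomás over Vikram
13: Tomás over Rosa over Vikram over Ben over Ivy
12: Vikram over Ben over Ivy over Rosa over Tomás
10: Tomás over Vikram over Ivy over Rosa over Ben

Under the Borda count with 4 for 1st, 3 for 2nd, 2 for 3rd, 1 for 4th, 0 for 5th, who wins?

Ivy: 12×1 + 10×4 + 14×4 + 14×3 + 13×0 + 12×2 + 10×2 = 194
Tomás: 12×2 + 10×0 + 14×0 + 14×1 + 13×4 + 12×0 + 10×4 = 130
Vikram: 12×4 + 10×1 + 14×3 + 14×0 + 13×2 + 12×4 + 10×3 = 204
Rosa: 12×0 + 10×3 + 14×1 + 14×2 + 13×3 + 12×1 + 10×1 = 133
Ben: 12×3 + 10×2 + 14×2 + 14×4 + 13×1 + 12×3 + 10×0 = 189

Vikram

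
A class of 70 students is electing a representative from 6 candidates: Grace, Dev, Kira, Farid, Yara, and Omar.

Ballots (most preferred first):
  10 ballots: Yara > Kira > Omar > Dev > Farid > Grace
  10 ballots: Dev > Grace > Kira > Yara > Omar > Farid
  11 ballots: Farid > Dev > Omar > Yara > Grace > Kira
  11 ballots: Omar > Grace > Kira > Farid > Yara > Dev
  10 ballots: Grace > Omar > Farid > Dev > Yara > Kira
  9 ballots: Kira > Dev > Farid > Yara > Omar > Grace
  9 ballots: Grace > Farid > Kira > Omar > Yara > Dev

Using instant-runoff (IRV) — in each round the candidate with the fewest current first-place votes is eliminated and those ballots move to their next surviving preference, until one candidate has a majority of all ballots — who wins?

Round 1: Grace 19, Dev 10, Kira 9, Farid 11, Yara 10, Omar 11. Kira eliminated.
Round 2: Grace 19, Dev 19, Farid 11, Yara 10, Omar 11. Yara eliminated.
Round 3: Grace 19, Dev 19, Farid 11, Omar 21. Farid eliminated.
Round 4: Grace 19, Dev 30, Omar 21. Grace eliminated.
Round 5: Dev 30, Omar 40. Omar has a majority (≥36).

Omar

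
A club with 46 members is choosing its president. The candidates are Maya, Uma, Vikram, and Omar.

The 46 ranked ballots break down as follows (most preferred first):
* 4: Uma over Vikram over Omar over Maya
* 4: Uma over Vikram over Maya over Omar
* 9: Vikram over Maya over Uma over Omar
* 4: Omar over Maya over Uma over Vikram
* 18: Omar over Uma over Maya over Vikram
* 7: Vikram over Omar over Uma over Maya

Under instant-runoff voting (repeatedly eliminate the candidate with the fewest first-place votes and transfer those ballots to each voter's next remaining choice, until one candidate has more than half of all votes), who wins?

Vikram

Round 1: Maya 0, Uma 8, Vikram 16, Omar 22. Maya eliminated.
Round 2: Uma 8, Vikram 16, Omar 22. Uma eliminated.
Round 3: Vikram 24, Omar 22. Vikram has a majority (≥24).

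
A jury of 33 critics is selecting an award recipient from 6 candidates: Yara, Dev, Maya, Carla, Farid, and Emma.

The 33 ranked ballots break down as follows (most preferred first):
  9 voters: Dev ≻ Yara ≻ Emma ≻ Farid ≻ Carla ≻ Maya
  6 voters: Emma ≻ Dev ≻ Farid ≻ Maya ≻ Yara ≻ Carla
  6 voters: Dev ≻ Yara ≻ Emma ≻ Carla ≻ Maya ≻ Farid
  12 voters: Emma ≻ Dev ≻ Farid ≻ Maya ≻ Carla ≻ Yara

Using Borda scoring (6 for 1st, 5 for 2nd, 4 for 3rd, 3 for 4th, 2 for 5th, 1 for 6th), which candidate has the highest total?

Dev

Yara: 9×5 + 6×2 + 6×5 + 12×1 = 99
Dev: 9×6 + 6×5 + 6×6 + 12×5 = 180
Maya: 9×1 + 6×3 + 6×2 + 12×3 = 75
Carla: 9×2 + 6×1 + 6×3 + 12×2 = 66
Farid: 9×3 + 6×4 + 6×1 + 12×4 = 105
Emma: 9×4 + 6×6 + 6×4 + 12×6 = 168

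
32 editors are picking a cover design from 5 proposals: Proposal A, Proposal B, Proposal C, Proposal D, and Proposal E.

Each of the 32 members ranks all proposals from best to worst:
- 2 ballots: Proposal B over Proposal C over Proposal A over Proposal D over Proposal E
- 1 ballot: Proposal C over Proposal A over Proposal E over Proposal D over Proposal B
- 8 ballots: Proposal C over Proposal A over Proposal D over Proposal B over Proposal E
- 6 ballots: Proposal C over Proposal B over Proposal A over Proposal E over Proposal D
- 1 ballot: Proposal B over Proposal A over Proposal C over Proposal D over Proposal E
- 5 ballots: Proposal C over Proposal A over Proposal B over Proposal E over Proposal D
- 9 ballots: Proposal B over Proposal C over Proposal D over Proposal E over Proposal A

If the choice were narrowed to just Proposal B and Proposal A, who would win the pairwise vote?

Proposal B is ranked above Proposal A on 18 ballots; Proposal A above Proposal B on 14.

Proposal B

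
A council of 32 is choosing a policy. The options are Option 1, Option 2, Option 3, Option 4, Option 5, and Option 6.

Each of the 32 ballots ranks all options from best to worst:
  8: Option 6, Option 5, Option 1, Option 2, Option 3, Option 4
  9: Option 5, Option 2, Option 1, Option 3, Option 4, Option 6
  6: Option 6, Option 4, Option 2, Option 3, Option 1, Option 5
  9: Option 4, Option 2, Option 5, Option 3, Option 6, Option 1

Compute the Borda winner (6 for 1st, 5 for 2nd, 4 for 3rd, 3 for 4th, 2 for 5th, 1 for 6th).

Option 1: 8×4 + 9×4 + 6×2 + 9×1 = 89
Option 2: 8×3 + 9×5 + 6×4 + 9×5 = 138
Option 3: 8×2 + 9×3 + 6×3 + 9×3 = 88
Option 4: 8×1 + 9×2 + 6×5 + 9×6 = 110
Option 5: 8×5 + 9×6 + 6×1 + 9×4 = 136
Option 6: 8×6 + 9×1 + 6×6 + 9×2 = 111

Option 2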